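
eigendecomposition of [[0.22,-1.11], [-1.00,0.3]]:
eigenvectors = [[-0.74,0.71],[-0.67,-0.70]]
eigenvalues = [-0.79, 1.31]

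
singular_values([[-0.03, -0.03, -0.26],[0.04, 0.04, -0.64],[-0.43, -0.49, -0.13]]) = [0.73, 0.63, 0.0]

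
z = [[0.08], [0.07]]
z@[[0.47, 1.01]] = [[0.04, 0.08], [0.03, 0.07]]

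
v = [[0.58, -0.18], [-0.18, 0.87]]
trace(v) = 1.45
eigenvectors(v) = [[-0.9, 0.43], [-0.43, -0.9]]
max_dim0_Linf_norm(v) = 0.87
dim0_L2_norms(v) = [0.61, 0.89]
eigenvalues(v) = [0.49, 0.96]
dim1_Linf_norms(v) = [0.58, 0.87]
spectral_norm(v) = 0.96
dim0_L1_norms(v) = [0.76, 1.05]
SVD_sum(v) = [[0.18, -0.37], [-0.37, 0.78]] + [[0.4,0.19], [0.19,0.09]]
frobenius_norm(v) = 1.08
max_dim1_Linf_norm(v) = 0.87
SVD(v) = [[-0.43, 0.9],[0.90, 0.43]] @ diag([0.9561384866265245, 0.4938615133734756]) @ [[-0.43, 0.90], [0.90, 0.43]]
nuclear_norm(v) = 1.45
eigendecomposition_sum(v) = [[0.40,0.19], [0.19,0.09]] + [[0.18, -0.37],[-0.37, 0.78]]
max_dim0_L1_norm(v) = 1.05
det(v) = 0.47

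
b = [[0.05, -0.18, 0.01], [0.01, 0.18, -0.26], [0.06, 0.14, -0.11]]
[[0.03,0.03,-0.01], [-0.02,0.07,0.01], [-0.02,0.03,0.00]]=b @[[-0.01, 0.19, -0.14], [-0.17, -0.12, 0.04], [-0.05, -0.35, -0.03]]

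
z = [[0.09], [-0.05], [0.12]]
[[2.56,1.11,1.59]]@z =[[0.37]]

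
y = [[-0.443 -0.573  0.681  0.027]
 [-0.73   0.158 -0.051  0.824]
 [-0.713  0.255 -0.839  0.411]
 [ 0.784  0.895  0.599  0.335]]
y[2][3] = 0.411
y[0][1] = -0.573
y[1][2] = -0.051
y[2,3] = 0.411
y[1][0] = -0.73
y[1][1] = 0.158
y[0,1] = -0.573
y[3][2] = 0.599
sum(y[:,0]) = -1.102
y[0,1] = -0.573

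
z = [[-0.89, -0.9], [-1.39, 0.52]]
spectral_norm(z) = 1.65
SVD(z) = [[-0.56, -0.83], [-0.83, 0.56]] @ diag([1.6516391262780272, 1.0376358689576775]) @ [[1.0, 0.05],  [-0.05, 1.00]]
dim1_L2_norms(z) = [1.27, 1.48]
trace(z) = -0.37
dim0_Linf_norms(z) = [1.39, 0.9]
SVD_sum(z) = [[-0.93, -0.04], [-1.36, -0.06]] + [[0.04, -0.86],[-0.03, 0.58]]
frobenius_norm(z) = 1.95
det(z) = -1.71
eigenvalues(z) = [-1.51, 1.14]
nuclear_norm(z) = 2.69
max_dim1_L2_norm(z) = 1.48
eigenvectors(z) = [[-0.82,0.41], [-0.57,-0.91]]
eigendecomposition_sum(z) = [[-1.16, -0.51], [-0.79, -0.35]] + [[0.27, -0.39],[-0.60, 0.87]]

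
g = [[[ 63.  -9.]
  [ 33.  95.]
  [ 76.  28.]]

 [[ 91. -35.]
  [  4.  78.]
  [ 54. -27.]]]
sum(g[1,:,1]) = 16.0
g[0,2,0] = 76.0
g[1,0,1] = -35.0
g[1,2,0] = 54.0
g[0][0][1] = -9.0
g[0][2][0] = 76.0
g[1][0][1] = -35.0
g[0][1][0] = 33.0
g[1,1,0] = 4.0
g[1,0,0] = 91.0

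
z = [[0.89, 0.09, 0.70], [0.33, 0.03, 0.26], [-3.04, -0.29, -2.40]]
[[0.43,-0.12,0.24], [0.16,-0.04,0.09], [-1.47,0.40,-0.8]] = z@[[0.25,  0.05,  0.25], [0.04,  0.24,  0.39], [0.29,  -0.26,  -0.03]]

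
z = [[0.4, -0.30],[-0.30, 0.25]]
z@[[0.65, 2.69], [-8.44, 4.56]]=[[2.79, -0.29], [-2.3, 0.33]]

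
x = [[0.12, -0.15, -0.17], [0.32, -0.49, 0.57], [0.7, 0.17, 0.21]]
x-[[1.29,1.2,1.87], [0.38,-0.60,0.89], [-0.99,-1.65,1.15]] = [[-1.17, -1.35, -2.04], [-0.06, 0.11, -0.32], [1.69, 1.82, -0.94]]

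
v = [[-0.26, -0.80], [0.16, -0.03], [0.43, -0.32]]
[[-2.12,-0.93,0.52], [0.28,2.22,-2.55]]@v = [[0.63,  1.56], [-0.81,  0.53]]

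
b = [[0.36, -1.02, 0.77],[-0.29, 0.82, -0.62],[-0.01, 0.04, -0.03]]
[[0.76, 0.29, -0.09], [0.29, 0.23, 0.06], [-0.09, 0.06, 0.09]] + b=[[1.12, -0.73, 0.68],[0.00, 1.05, -0.56],[-0.1, 0.1, 0.06]]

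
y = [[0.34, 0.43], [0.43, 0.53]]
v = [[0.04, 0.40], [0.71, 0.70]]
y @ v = [[0.32, 0.44],  [0.39, 0.54]]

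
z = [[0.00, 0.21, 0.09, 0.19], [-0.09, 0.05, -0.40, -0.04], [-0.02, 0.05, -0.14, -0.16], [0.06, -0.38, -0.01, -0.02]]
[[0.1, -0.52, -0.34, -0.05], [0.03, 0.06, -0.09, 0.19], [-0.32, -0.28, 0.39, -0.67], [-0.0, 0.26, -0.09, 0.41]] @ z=[[0.05, -0.0, 0.27, 0.1], [0.01, -0.07, -0.01, 0.01], [-0.02, 0.19, 0.04, -0.10], [0.0, -0.15, -0.10, -0.0]]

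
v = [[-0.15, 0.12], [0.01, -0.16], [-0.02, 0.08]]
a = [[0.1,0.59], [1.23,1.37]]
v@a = [[0.13,0.08], [-0.2,-0.21], [0.1,0.1]]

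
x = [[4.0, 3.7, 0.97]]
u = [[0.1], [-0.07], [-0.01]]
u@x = [[0.40, 0.37, 0.10], [-0.28, -0.26, -0.07], [-0.04, -0.04, -0.01]]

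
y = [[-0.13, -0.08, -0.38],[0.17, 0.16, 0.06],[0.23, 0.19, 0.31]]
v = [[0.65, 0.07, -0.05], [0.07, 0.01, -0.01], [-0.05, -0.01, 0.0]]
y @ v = [[-0.07, -0.01, 0.01], [0.12, 0.01, -0.01], [0.15, 0.01, -0.01]]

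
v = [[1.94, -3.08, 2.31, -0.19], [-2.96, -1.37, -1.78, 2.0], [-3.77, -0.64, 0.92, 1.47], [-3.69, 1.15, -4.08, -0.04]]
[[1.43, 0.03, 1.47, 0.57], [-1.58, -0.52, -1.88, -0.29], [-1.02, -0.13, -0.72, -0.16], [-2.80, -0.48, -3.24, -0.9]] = v @ [[0.39, 0.03, 0.34, 0.11], [0.03, 0.1, 0.12, -0.04], [0.34, 0.12, 0.52, 0.11], [0.11, -0.04, 0.11, 0.09]]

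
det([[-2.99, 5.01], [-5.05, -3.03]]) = 34.360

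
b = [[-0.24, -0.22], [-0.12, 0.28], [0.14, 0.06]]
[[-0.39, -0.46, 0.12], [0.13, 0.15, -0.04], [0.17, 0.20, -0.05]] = b@[[0.85, 1.01, -0.26],[0.83, 0.98, -0.25]]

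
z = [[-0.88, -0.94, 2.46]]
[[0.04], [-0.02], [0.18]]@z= [[-0.04, -0.04, 0.10], [0.02, 0.02, -0.05], [-0.16, -0.17, 0.44]]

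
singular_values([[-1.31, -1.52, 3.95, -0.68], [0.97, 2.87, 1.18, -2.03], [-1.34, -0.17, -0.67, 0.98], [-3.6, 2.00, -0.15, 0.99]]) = [4.53, 4.48, 3.93, 0.0]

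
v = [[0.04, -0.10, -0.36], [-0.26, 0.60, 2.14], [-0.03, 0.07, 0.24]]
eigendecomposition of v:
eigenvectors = [[0.16, -0.95, 0.53], [-0.98, -0.3, -0.8], [-0.11, -0.03, 0.29]]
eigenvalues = [0.89, -0.0, -0.01]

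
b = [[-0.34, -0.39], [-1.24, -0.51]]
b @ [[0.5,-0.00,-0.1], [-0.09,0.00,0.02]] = [[-0.13,0.0,0.03], [-0.57,0.00,0.11]]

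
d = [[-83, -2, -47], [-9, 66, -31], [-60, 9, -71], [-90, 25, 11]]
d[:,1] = [-2, 66, 9, 25]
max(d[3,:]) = 25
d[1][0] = -9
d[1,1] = 66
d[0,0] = -83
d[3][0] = -90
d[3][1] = 25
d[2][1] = 9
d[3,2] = 11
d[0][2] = -47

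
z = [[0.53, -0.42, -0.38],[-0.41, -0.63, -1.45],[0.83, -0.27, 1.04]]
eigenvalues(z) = [1.18, 0.52, -0.76]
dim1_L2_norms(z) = [0.78, 1.63, 1.36]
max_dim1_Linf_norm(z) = 1.45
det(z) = -0.47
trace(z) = 0.94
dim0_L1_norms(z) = [1.77, 1.32, 2.87]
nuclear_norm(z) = 3.25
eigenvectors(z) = [[0.06,0.56,0.31],[0.61,0.56,0.95],[-0.79,-0.61,0.0]]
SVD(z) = [[0.11, -0.71, -0.69], [0.79, -0.36, 0.50], [-0.60, -0.60, 0.53]] @ diag([2.0062492452483047, 1.0172111601376228, 0.22988132075503181]) @ [[-0.38, -0.19, -0.90], [-0.72, 0.68, 0.16], [-0.58, -0.71, 0.39]]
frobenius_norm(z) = 2.26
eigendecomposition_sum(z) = [[-0.12,0.04,-0.07],  [-1.15,0.37,-0.72],  [1.48,-0.48,0.93]] + [[0.60, -0.20, -0.1], [0.60, -0.20, -0.10], [-0.65, 0.21, 0.11]] + [[0.05, -0.26, -0.20], [0.14, -0.81, -0.62], [0.0, -0.0, -0.00]]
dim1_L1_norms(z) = [1.33, 2.49, 2.14]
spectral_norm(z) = 2.01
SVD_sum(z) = [[-0.08, -0.04, -0.20], [-0.61, -0.30, -1.44], [0.46, 0.23, 1.09]] + [[0.52,-0.49,-0.12], [0.26,-0.25,-0.06], [0.44,-0.41,-0.1]] + [[0.09,0.11,-0.06], [-0.07,-0.08,0.04], [-0.07,-0.09,0.05]]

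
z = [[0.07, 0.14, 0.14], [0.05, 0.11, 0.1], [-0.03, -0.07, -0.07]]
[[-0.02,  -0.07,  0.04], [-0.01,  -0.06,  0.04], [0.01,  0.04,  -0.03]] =z@[[-1.06, 0.30, -0.75], [0.39, -1.10, 1.03], [-0.01, 0.45, -0.35]]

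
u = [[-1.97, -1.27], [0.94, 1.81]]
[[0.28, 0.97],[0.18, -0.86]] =u@[[-0.31, -0.28], [0.26, -0.33]]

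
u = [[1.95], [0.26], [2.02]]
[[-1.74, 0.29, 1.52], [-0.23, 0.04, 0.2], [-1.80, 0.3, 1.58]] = u@[[-0.89, 0.15, 0.78]]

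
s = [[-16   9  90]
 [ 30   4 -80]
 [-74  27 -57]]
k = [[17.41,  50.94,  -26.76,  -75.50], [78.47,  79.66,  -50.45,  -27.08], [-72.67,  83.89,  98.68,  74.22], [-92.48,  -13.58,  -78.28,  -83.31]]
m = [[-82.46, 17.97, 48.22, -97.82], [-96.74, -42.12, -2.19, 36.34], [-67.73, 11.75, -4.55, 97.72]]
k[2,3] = 74.22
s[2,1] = 27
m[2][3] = 97.72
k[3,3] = -83.31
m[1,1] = -42.12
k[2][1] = 83.89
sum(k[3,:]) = -267.65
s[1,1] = 4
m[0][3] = -97.82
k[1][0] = 78.47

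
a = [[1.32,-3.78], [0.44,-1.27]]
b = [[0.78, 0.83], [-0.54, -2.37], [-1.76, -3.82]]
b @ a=[[1.39, -4.0], [-1.76, 5.05], [-4.0, 11.5]]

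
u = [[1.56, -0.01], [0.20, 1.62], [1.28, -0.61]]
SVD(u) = [[-0.71, -0.31], [0.18, -0.95], [-0.68, 0.08]] @ diag([2.0700685365189626, 1.6803024293603341]) @ [[-0.94, 0.34],  [-0.34, -0.94]]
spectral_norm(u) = 2.07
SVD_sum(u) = [[1.38,  -0.51], [-0.35,  0.13], [1.33,  -0.49]] + [[0.18, 0.50], [0.55, 1.49], [-0.05, -0.12]]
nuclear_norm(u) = 3.75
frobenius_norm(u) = 2.67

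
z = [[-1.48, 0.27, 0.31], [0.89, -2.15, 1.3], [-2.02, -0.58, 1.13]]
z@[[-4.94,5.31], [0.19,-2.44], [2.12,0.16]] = [[8.02, -8.47], [-2.05, 10.18], [12.26, -9.13]]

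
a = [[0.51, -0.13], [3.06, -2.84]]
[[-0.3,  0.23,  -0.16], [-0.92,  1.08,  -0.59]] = a@[[-0.71, 0.5, -0.36], [-0.44, 0.16, -0.18]]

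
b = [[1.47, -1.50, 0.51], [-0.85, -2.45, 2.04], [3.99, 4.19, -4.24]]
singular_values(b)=[7.85, 2.33, 0.05]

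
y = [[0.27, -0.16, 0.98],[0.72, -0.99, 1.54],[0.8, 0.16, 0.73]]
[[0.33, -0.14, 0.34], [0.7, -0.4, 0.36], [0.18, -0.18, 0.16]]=y@[[-0.0, -0.2, -0.22], [-0.24, 0.17, 0.15], [0.3, -0.06, 0.43]]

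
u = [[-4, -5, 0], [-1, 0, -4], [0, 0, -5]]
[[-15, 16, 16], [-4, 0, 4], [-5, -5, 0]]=u@ [[0, -4, -4], [3, 0, 0], [1, 1, 0]]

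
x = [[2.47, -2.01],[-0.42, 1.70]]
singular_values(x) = [3.51, 0.96]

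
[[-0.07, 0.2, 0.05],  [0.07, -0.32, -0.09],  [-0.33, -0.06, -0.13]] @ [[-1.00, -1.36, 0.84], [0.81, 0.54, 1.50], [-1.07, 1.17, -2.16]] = [[0.18, 0.26, 0.13],[-0.23, -0.37, -0.23],[0.42, 0.26, -0.09]]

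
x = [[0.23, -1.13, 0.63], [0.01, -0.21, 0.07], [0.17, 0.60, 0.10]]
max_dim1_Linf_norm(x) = 1.13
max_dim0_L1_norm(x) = 1.94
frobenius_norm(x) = 1.47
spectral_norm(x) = 1.41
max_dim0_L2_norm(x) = 1.3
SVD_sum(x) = [[0.14, -1.19, 0.52],[0.02, -0.2, 0.09],[-0.05, 0.45, -0.19]] + [[0.09,0.06,0.11], [-0.01,-0.01,-0.02], [0.22,0.15,0.29]] + [[0.0, -0.00, -0.00], [-0.0, 0.0, 0.0], [-0.0, 0.0, 0.0]]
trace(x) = 0.12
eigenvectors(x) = [[-0.88,-0.82,-0.84], [-0.06,0.14,-0.17], [-0.47,0.55,0.51]]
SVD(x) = [[-0.93, 0.36, -0.13], [-0.16, -0.06, 0.99], [0.35, 0.93, 0.11]] @ diag([1.4107347180857805, 0.42956579574769266, 0.0008844835130133335]) @ [[-0.11, 0.91, -0.40], [0.56, 0.39, 0.73], [-0.82, 0.14, 0.55]]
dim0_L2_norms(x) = [0.29, 1.3, 0.64]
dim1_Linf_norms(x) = [1.13, 0.21, 0.6]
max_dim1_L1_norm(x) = 1.99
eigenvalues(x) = [0.49, 0.0, -0.37]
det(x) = -0.00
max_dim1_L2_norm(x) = 1.31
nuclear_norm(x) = 1.84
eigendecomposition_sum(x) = [[0.27,-0.08,0.42], [0.02,-0.01,0.03], [0.15,-0.04,0.23]] + [[0.00, -0.01, -0.0], [-0.0, 0.00, 0.00], [-0.00, 0.01, 0.00]] + [[-0.04, -1.05, 0.21], [-0.01, -0.21, 0.04], [0.03, 0.64, -0.13]]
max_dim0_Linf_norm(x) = 1.13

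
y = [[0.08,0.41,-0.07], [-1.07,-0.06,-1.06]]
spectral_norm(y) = 1.51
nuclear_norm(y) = 1.93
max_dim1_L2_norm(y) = 1.51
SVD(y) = [[-0.02, 1.0], [1.0, 0.02]] @ diag([1.5075540164405827, 0.42282488989399325]) @ [[-0.71, -0.04, -0.70], [0.15, 0.97, -0.21]]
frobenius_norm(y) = 1.57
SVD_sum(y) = [[0.02, 0.0, 0.02], [-1.07, -0.07, -1.06]] + [[0.06, 0.41, -0.09],[0.0, 0.01, -0.0]]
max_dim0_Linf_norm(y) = 1.07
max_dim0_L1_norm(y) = 1.15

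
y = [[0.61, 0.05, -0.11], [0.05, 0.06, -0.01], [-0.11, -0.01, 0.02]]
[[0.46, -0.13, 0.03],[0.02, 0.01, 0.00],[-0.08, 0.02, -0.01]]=y @ [[0.78,-0.24,0.06],  [-0.24,0.37,0.04],  [0.06,0.04,0.04]]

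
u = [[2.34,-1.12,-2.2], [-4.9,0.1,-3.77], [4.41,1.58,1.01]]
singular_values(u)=[7.61, 3.45, 1.72]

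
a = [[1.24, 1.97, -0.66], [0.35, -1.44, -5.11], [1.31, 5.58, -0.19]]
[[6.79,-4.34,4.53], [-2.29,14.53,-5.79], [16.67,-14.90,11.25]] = a @ [[0.97, -0.44, 1.28], [2.75, -2.64, 1.74], [-0.26, -2.13, 0.73]]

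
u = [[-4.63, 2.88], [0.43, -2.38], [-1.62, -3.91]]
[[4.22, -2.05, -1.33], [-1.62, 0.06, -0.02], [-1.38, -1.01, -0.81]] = u @ [[-0.55, 0.48, 0.33], [0.58, 0.06, 0.07]]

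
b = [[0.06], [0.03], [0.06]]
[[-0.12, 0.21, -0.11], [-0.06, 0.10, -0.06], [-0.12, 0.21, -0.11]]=b @[[-2.02, 3.50, -1.86]]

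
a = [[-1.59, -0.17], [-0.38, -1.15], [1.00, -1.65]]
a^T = [[-1.59, -0.38, 1.0], [-0.17, -1.15, -1.65]]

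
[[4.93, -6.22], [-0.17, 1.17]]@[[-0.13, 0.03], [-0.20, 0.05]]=[[0.60, -0.16], [-0.21, 0.05]]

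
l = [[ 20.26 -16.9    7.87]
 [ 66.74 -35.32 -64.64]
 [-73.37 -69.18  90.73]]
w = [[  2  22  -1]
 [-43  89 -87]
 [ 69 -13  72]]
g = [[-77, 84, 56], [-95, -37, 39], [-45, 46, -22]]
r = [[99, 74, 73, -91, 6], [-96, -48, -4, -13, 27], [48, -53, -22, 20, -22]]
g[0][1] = 84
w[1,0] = -43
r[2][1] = -53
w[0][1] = 22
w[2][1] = -13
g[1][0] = -95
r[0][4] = 6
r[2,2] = -22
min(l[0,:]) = -16.9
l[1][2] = -64.64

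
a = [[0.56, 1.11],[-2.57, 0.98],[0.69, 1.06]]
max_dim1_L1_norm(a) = 3.55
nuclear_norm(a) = 4.51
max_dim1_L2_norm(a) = 2.75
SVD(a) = [[-0.09, -0.70], [0.99, -0.17], [-0.14, -0.69]] @ diag([2.7756466615865523, 1.7339220311258032]) @ [[-0.97, 0.26], [-0.26, -0.97]]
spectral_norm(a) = 2.78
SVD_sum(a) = [[0.25, -0.07], [-2.64, 0.7], [0.38, -0.1]] + [[0.31, 1.18], [0.07, 0.28], [0.31, 1.16]]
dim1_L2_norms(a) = [1.24, 2.75, 1.26]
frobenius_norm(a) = 3.27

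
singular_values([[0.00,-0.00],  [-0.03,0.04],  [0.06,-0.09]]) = [0.12, 0.0]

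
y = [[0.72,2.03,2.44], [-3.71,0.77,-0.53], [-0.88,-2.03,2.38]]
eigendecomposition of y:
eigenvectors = [[0.06-0.64j, (0.06+0.64j), (0.29+0j)], [(0.67+0j), (0.67-0j), (-0.55+0j)], [0.31+0.22j, 0.31-0.22j, (0.78+0j)]]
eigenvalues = [(0.2+3.36j), (0.2-3.36j), (3.48+0j)]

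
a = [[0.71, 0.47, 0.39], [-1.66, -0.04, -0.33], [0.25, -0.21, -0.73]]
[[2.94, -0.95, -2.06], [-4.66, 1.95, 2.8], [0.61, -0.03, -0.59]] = a@[[2.86, -1.11, -1.8], [2.4, -0.07, -2.38], [-0.55, -0.32, 0.87]]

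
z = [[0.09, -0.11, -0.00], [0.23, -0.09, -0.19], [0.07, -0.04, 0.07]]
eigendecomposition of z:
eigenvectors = [[(-0.37-0.39j), -0.37+0.39j, (0.54+0j)],[(-0.83+0j), (-0.83-0j), (-0.16+0j)],[-0.17+0.07j, (-0.17-0.07j), (0.83+0j)]]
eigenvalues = [(-0.03+0.12j), (-0.03-0.12j), (0.12+0j)]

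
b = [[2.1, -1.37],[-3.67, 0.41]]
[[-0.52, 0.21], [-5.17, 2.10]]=b @[[1.75,-0.71], [3.06,-1.24]]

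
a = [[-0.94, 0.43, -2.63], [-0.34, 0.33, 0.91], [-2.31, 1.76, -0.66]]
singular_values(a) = [3.63, 2.18, 0.04]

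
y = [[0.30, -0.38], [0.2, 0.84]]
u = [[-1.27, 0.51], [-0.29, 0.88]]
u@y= [[-0.28, 0.91], [0.09, 0.85]]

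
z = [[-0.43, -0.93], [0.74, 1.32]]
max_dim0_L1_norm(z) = 2.25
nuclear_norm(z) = 1.89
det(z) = 0.12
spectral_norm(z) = 1.83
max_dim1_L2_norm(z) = 1.51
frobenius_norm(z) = 1.83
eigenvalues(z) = [0.17, 0.72]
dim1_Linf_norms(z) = [0.93, 1.32]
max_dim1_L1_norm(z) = 2.06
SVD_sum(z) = [[-0.48,-0.90], [0.71,1.34]] + [[0.05, -0.03], [0.03, -0.02]]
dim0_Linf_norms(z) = [0.74, 1.32]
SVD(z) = [[-0.56,0.83], [0.83,0.56]] @ diag([1.8263185502935078, 0.06603448230902474]) @ [[0.47, 0.88], [0.88, -0.47]]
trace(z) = 0.89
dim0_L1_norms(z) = [1.17, 2.25]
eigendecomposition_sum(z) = [[0.35,0.28], [-0.22,-0.18]] + [[-0.78,-1.21], [0.96,1.50]]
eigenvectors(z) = [[-0.84, 0.63],[0.54, -0.78]]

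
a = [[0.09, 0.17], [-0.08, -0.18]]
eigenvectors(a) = [[0.93, -0.64], [-0.37, 0.77]]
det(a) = -0.00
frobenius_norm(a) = 0.28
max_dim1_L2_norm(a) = 0.2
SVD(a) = [[-0.7, 0.72],[0.72, 0.70]] @ diag([0.2751557972634413, 0.00944919215171283]) @ [[-0.44, -0.9], [0.90, -0.44]]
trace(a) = -0.09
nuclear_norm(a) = 0.28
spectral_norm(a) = 0.28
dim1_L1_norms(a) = [0.26, 0.26]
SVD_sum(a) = [[0.08, 0.17], [-0.09, -0.18]] + [[0.01, -0.00], [0.01, -0.00]]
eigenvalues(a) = [0.02, -0.11]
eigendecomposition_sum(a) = [[0.03, 0.03], [-0.01, -0.01]] + [[0.06, 0.14], [-0.07, -0.17]]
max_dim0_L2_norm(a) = 0.25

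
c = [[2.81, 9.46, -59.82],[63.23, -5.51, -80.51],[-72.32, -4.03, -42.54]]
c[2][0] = -72.32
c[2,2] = -42.54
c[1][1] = -5.51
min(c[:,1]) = -5.51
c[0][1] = 9.46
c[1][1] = -5.51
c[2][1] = -4.03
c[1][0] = 63.23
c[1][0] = 63.23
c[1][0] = 63.23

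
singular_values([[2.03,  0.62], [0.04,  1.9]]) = [2.32, 1.65]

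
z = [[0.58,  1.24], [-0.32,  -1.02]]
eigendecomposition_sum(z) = [[0.36, 0.34],  [-0.09, -0.08]] + [[0.22, 0.9], [-0.23, -0.94]]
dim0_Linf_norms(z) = [0.58, 1.24]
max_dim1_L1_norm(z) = 1.82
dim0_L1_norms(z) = [0.9, 2.26]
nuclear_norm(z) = 1.85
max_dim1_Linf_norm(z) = 1.24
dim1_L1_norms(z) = [1.82, 1.34]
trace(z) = -0.44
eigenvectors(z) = [[0.97, -0.69], [-0.24, 0.72]]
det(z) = -0.19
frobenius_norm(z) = 1.74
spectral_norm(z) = 1.73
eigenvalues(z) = [0.27, -0.71]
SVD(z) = [[-0.79, 0.61], [0.61, 0.79]] @ diag([1.733253743178938, 0.1123897760305539]) @ [[-0.38, -0.93], [0.93, -0.38]]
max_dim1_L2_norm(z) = 1.37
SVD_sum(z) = [[0.52, 1.27], [-0.4, -0.99]] + [[0.06, -0.03],[0.08, -0.03]]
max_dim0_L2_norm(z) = 1.61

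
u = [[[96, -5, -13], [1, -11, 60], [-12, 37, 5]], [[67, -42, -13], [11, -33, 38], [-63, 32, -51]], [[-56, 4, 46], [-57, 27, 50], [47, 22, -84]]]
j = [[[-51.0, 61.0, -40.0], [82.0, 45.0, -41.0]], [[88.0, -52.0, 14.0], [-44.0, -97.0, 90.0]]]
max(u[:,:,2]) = 60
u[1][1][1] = -33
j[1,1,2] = 90.0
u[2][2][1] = 22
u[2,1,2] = 50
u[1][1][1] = -33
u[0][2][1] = 37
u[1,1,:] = [11, -33, 38]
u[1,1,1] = -33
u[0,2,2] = 5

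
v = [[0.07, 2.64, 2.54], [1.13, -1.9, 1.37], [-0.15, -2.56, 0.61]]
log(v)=[[(1.29+1.29j),(-0.89-3.14j),(1.92+0.31j)], [0.06-0.82j,(0.59+1.99j),0.73-0.20j], [(-0.57-0.57j),-0.52+1.39j,(0.45-0.14j)]]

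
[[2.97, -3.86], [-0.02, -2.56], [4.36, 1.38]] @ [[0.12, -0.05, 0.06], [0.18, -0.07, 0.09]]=[[-0.34, 0.12, -0.17], [-0.46, 0.18, -0.23], [0.77, -0.31, 0.39]]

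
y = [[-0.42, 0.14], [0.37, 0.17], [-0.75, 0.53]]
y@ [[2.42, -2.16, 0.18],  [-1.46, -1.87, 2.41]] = [[-1.22, 0.65, 0.26], [0.65, -1.12, 0.48], [-2.59, 0.63, 1.14]]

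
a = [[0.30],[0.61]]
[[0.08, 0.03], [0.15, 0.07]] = a @ [[0.25, 0.11]]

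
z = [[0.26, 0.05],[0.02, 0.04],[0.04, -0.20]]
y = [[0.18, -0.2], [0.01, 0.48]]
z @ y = [[0.05, -0.03], [0.00, 0.02], [0.01, -0.1]]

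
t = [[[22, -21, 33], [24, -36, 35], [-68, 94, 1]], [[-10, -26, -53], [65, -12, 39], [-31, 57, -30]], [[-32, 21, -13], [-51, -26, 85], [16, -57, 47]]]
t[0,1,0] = 24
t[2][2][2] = 47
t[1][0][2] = -53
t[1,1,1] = -12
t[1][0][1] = -26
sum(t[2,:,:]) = -10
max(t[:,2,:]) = 94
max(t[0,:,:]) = 94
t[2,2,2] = 47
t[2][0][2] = -13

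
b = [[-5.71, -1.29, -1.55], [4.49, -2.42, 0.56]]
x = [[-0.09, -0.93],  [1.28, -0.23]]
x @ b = [[-3.66,2.37,-0.38], [-8.34,-1.09,-2.11]]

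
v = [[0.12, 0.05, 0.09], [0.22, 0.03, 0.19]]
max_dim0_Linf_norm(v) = 0.22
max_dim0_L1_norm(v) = 0.34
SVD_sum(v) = [[0.12, 0.02, 0.1], [0.22, 0.04, 0.19]] + [[0.0, 0.03, -0.01], [-0.0, -0.01, 0.0]]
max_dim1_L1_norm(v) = 0.44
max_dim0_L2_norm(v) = 0.25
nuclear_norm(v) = 0.36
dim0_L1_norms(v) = [0.34, 0.08, 0.28]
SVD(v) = [[-0.47, -0.88], [-0.88, 0.47]] @ diag([0.33074834037677786, 0.03171017719923801]) @ [[-0.76,-0.15,-0.63], [-0.07,-0.95,0.31]]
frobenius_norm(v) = 0.33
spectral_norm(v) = 0.33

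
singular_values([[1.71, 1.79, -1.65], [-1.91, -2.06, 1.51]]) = [4.36, 0.21]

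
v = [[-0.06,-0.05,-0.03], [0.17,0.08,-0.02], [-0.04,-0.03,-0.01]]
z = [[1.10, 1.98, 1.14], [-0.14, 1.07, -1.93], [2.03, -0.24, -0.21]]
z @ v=[[0.22, 0.07, -0.08], [0.27, 0.15, 0.0], [-0.15, -0.11, -0.05]]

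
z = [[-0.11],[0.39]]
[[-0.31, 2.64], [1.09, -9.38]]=z@[[2.80, -24.04]]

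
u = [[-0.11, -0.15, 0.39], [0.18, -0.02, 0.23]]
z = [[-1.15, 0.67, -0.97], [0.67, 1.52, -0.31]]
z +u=[[-1.26, 0.52, -0.58], [0.85, 1.50, -0.08]]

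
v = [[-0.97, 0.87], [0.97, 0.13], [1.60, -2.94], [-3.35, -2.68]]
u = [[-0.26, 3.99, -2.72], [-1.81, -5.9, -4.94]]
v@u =[[-1.32, -9.0, -1.66], [-0.49, 3.1, -3.28], [4.91, 23.73, 10.17], [5.72, 2.45, 22.35]]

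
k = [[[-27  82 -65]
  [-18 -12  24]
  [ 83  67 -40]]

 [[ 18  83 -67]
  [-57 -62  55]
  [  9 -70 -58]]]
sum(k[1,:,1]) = -49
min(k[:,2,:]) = -70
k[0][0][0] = -27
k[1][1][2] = 55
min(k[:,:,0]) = -57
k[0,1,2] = 24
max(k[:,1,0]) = -18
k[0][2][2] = -40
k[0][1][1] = -12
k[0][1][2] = 24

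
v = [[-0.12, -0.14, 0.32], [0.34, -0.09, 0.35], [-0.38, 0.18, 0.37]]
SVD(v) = [[-0.51, -0.21, -0.83], [-0.2, -0.91, 0.35], [-0.84, 0.35, 0.43]] @ diag([0.6285735003203584, 0.5210699620984272, 0.17228304993166482]) @ [[0.49, -0.10, -0.86], [-0.8, 0.33, -0.5], [0.34, 0.94, 0.09]]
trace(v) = 0.16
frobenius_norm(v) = 0.83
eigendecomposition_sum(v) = [[-0.04+0.21j, -0.10-0.06j, 0.10-0.02j], [(0.23+0.14j), -0.12+0.09j, 0.03-0.13j], [(-0.13+0.02j), 0.02-0.07j, 0.03+0.06j]] + [[(-0.04-0.21j), -0.10+0.06j, (0.1+0.02j)], [(0.23-0.14j), (-0.12-0.09j), 0.03+0.13j], [(-0.13-0.02j), 0.02+0.07j, (0.03-0.06j)]] + [[-0.05+0.00j, 0.05-0.00j, (0.11+0j)],[(-0.12+0j), (0.14-0j), 0.29+0.00j],[(-0.13+0j), (0.15-0j), (0.31+0j)]]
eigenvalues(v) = [(-0.12+0.35j), (-0.12-0.35j), (0.41+0j)]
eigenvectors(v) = [[(-0.21-0.54j), -0.21+0.54j, 0.25+0.00j], [(-0.74+0j), -0.74-0.00j, (0.67+0j)], [0.27-0.22j, 0.27+0.22j, (0.7+0j)]]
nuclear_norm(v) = 1.32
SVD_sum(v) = [[-0.16, 0.03, 0.28], [-0.06, 0.01, 0.11], [-0.26, 0.05, 0.45]] + [[0.09,-0.04,0.05], [0.38,-0.16,0.24], [-0.14,0.06,-0.09]] + [[-0.05, -0.13, -0.01], [0.02, 0.06, 0.01], [0.02, 0.07, 0.01]]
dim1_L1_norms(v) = [0.58, 0.78, 0.93]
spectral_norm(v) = 0.63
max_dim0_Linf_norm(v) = 0.38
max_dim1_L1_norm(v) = 0.93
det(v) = 0.06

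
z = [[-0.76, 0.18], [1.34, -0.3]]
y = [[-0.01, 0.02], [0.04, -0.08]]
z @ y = [[0.01, -0.03],[-0.03, 0.05]]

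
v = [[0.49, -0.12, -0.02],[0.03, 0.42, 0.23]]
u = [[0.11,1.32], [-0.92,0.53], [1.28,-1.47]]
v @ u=[[0.14, 0.61], [-0.09, -0.08]]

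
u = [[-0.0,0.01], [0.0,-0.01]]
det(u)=0.000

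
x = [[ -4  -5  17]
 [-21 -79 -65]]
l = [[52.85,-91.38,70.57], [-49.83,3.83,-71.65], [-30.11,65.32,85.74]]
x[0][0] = -4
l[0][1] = -91.38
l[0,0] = 52.85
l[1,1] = 3.83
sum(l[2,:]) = 120.94999999999999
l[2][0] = -30.11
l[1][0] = -49.83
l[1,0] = -49.83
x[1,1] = -79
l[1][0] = -49.83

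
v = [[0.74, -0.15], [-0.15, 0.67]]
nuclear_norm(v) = 1.41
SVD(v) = [[-0.78, 0.62], [0.62, 0.78]] @ diag([0.8590292180074937, 0.5509707819925065]) @ [[-0.78, 0.62], [0.62, 0.78]]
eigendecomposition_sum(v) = [[0.53, -0.42], [-0.42, 0.33]] + [[0.21, 0.27], [0.27, 0.34]]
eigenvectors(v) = [[0.78, 0.62], [-0.62, 0.78]]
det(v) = 0.47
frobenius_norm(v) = 1.02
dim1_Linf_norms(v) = [0.74, 0.67]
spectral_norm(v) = 0.86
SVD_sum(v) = [[0.53, -0.42],[-0.42, 0.33]] + [[0.21,  0.27], [0.27,  0.34]]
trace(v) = 1.41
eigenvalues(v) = [0.86, 0.55]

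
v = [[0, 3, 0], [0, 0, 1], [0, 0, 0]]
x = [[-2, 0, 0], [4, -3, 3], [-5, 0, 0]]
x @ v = [[0, -6, 0], [0, 12, -3], [0, -15, 0]]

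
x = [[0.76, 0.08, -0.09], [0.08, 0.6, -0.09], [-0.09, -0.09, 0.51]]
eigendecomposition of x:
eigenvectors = [[0.84,0.52,0.14], [0.42,-0.79,0.45], [-0.35,0.32,0.88]]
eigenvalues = [0.84, 0.58, 0.45]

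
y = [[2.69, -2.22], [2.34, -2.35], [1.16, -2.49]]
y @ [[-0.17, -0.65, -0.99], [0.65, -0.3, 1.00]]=[[-1.90,-1.08,-4.88],[-1.93,-0.82,-4.67],[-1.82,-0.01,-3.64]]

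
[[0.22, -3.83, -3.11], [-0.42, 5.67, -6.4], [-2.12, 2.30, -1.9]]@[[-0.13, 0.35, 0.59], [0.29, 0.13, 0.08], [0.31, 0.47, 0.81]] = [[-2.1, -1.88, -2.7], [-0.29, -2.42, -4.98], [0.35, -1.34, -2.61]]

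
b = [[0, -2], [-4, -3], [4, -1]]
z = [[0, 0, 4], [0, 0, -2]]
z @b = [[16, -4], [-8, 2]]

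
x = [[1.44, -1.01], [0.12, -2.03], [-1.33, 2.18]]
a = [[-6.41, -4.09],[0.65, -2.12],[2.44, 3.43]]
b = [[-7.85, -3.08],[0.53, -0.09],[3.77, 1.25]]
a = x + b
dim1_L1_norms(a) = [10.5, 2.77, 5.87]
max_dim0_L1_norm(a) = 9.64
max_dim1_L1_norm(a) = 10.5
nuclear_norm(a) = 11.11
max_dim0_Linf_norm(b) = 7.85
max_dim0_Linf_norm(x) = 2.18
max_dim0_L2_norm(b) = 8.72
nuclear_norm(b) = 9.66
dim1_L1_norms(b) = [10.93, 0.62, 5.02]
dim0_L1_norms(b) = [12.15, 4.42]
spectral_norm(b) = 9.33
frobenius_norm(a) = 8.97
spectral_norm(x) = 3.52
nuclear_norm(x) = 4.69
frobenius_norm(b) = 9.34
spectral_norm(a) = 8.61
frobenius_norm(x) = 3.71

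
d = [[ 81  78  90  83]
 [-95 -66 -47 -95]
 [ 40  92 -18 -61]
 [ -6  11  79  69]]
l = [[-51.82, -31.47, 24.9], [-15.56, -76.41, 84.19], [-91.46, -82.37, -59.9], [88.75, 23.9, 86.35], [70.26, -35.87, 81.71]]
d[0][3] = 83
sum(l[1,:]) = -7.780000000000001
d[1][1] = -66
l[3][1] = 23.9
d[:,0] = [81, -95, 40, -6]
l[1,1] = -76.41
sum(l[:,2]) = 217.25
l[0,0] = -51.82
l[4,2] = 81.71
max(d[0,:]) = 90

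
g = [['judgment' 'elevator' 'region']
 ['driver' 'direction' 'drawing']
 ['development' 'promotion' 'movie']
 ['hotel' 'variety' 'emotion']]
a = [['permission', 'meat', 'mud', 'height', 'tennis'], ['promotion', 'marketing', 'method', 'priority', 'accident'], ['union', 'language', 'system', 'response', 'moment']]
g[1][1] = 'direction'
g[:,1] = ['elevator', 'direction', 'promotion', 'variety']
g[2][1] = 'promotion'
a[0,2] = 'mud'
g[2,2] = 'movie'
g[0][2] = 'region'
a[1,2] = 'method'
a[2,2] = 'system'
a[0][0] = 'permission'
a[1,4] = 'accident'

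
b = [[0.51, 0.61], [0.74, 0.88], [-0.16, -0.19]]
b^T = [[0.51, 0.74, -0.16], [0.61, 0.88, -0.19]]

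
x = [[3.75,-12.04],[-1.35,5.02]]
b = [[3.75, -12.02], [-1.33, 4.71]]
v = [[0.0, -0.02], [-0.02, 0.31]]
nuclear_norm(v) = 0.31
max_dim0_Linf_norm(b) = 12.02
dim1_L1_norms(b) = [15.77, 6.04]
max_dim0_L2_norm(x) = 13.04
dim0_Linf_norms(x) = [3.75, 12.04]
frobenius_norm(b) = 13.51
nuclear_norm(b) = 13.63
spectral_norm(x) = 13.64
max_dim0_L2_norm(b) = 12.91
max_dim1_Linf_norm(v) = 0.31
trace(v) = 0.31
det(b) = 1.68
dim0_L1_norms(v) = [0.02, 0.33]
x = b + v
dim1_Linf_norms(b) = [12.02, 4.71]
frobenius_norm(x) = 13.64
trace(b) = 8.46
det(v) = -0.00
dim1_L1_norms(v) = [0.02, 0.33]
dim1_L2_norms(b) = [12.59, 4.89]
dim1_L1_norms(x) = [15.79, 6.37]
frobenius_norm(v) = 0.31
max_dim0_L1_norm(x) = 17.06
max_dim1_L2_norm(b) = 12.59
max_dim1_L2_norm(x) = 12.61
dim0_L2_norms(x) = [3.99, 13.04]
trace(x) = 8.77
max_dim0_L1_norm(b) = 16.73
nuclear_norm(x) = 13.83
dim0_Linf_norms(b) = [3.75, 12.02]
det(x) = 2.57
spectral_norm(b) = 13.51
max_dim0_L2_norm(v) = 0.31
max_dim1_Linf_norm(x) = 12.04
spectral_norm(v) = 0.31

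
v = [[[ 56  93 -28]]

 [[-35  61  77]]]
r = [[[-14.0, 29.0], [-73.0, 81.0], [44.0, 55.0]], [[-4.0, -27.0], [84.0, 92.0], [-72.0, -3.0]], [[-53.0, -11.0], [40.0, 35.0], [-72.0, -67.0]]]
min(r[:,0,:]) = -53.0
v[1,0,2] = 77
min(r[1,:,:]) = -72.0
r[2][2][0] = -72.0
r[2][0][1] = -11.0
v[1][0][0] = -35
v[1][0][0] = -35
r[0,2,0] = 44.0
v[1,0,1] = 61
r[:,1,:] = [[-73.0, 81.0], [84.0, 92.0], [40.0, 35.0]]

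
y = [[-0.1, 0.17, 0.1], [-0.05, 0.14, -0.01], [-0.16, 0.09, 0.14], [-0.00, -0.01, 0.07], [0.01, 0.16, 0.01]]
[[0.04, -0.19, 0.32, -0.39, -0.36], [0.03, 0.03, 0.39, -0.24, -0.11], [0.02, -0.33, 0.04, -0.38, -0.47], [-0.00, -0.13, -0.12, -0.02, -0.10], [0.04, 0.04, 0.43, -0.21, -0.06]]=y@ [[0.02, 0.68, 0.15, 1.16, 1.45], [0.24, 0.32, 2.76, -1.34, -0.4], [-0.0, -1.76, -1.35, -0.50, -1.44]]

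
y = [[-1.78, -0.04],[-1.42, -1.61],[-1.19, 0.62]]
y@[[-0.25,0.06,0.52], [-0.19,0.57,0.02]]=[[0.45, -0.13, -0.93], [0.66, -1.00, -0.77], [0.18, 0.28, -0.61]]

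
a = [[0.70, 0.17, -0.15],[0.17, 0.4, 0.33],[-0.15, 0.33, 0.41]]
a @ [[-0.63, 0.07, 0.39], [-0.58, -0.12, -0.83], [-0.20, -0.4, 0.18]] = [[-0.51, 0.09, 0.1], [-0.41, -0.17, -0.21], [-0.18, -0.21, -0.26]]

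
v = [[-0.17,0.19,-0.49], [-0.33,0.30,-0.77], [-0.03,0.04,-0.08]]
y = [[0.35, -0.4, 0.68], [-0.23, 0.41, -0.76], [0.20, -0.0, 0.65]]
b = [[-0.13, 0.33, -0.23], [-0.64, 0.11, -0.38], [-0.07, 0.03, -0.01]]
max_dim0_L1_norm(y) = 2.09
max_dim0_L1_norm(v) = 1.34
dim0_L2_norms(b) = [0.66, 0.35, 0.44]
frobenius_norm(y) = 1.42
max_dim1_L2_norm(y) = 0.89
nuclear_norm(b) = 1.14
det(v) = 0.00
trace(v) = 0.05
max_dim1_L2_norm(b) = 0.75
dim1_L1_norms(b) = [0.69, 1.13, 0.11]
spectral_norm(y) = 1.38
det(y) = 0.04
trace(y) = 1.41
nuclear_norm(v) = 1.09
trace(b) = -0.03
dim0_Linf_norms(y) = [0.35, 0.41, 0.76]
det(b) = 0.01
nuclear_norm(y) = 1.77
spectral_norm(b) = 0.81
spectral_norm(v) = 1.05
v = b @ y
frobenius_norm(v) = 1.05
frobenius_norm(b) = 0.87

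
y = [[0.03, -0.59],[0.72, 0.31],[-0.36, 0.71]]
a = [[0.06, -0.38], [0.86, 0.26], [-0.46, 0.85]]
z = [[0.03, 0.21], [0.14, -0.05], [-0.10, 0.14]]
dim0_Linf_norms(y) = [0.72, 0.71]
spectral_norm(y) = 0.98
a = z + y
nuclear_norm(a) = 1.93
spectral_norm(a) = 1.07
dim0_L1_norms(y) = [1.11, 1.61]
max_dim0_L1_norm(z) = 0.4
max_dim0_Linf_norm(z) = 0.21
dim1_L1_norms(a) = [0.44, 1.12, 1.31]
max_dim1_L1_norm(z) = 0.24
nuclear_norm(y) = 1.78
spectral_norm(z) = 0.27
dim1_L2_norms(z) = [0.21, 0.15, 0.17]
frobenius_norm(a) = 1.37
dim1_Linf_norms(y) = [0.59, 0.72, 0.71]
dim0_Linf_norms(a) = [0.86, 0.85]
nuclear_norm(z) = 0.43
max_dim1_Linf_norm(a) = 0.86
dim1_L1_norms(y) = [0.62, 1.03, 1.07]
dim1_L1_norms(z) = [0.24, 0.19, 0.24]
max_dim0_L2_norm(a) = 0.98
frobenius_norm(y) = 1.26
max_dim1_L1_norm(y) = 1.07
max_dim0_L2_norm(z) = 0.26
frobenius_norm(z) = 0.31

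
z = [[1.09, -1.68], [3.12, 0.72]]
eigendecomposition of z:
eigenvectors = [[0.05+0.59j, 0.05-0.59j],[(0.81+0j), (0.81-0j)]]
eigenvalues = [(0.9+2.28j), (0.9-2.28j)]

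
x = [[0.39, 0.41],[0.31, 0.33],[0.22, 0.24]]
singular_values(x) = [0.79, 0.01]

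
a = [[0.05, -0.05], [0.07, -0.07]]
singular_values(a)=[0.12, 0.0]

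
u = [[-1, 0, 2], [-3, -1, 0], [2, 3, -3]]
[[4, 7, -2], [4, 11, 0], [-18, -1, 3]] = u @ [[0, -5, 0], [-4, 4, 0], [2, 1, -1]]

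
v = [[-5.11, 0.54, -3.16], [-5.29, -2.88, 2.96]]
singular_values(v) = [7.58, 4.9]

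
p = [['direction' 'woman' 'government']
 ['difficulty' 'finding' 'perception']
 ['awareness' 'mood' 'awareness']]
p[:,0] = ['direction', 'difficulty', 'awareness']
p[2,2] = 'awareness'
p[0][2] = 'government'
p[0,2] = 'government'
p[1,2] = 'perception'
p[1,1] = 'finding'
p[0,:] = ['direction', 'woman', 'government']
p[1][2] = 'perception'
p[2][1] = 'mood'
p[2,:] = ['awareness', 'mood', 'awareness']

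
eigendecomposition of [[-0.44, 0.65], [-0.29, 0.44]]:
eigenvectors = [[-0.87, -0.79], [-0.49, -0.62]]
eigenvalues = [-0.07, 0.07]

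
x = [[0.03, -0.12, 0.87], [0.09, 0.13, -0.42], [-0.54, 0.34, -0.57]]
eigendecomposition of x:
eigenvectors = [[-0.69+0.00j,  (-0.69-0j),  (0.38+0j)], [0.36+0.06j,  0.36-0.06j,  (0.91+0j)], [(0.27-0.56j),  (0.27+0.56j),  (0.15+0j)]]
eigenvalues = [(-0.25+0.72j), (-0.25-0.72j), (0.1+0j)]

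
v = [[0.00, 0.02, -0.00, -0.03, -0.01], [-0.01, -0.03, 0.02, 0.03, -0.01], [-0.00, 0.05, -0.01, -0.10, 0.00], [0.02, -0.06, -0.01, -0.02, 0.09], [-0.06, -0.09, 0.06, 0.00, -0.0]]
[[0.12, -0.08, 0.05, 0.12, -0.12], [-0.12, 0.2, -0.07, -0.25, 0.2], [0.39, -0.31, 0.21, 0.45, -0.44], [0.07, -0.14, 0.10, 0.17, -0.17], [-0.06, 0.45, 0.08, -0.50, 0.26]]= v @ [[0.64, -3.04, -3.23, 3.44, -0.99], [2.61, -0.79, 3.13, 3.07, -3.12], [3.63, 3.33, 2.83, -0.35, -1.3], [-2.93, 2.37, -0.85, -2.94, 2.98], [2.12, -0.52, 4.08, 2.51, -3.23]]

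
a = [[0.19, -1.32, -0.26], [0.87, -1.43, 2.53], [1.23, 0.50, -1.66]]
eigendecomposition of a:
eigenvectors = [[-0.04-0.65j, (-0.04+0.65j), -0.28+0.00j], [-0.65+0.00j, (-0.65-0j), -0.78+0.00j], [(-0.36-0.16j), -0.36+0.16j, (0.56+0j)]]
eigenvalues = [(0.03+1.47j), (0.03-1.47j), (-2.96+0j)]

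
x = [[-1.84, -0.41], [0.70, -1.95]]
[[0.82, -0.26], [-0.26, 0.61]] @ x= [[-1.69, 0.17],[0.91, -1.08]]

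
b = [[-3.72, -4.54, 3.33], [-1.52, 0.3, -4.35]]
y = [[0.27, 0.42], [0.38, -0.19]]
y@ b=[[-1.64, -1.1, -0.93], [-1.12, -1.78, 2.09]]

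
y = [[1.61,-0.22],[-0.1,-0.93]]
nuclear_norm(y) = 2.56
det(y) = -1.52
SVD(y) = [[-1.00, -0.02], [-0.02, 1.0]] @ diag([1.6252925919366135, 0.9347855318713304]) @ [[-0.99, 0.15], [-0.15, -0.99]]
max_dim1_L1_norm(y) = 1.83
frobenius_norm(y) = 1.87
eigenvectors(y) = [[1.00, 0.09], [-0.04, 1.0]]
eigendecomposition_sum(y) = [[1.61,-0.14], [-0.06,0.01]] + [[-0.00,-0.08], [-0.04,-0.94]]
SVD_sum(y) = [[1.61, -0.24], [0.04, -0.01]] + [[0.0, 0.02], [-0.14, -0.92]]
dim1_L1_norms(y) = [1.83, 1.03]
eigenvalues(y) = [1.62, -0.94]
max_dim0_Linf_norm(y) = 1.61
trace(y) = 0.68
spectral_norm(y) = 1.63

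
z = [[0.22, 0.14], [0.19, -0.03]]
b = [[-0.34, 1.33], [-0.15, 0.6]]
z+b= [[-0.12, 1.47], [0.04, 0.57]]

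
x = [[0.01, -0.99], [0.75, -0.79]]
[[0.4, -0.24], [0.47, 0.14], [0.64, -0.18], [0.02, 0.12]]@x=[[-0.18, -0.21], [0.11, -0.58], [-0.13, -0.49], [0.09, -0.11]]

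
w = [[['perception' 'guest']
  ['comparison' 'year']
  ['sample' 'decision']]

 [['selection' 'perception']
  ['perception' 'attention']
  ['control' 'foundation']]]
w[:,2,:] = [['sample', 'decision'], ['control', 'foundation']]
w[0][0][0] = 'perception'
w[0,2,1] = 'decision'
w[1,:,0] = ['selection', 'perception', 'control']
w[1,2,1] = 'foundation'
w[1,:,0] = ['selection', 'perception', 'control']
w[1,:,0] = ['selection', 'perception', 'control']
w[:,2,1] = ['decision', 'foundation']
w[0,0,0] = 'perception'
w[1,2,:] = ['control', 'foundation']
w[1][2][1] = 'foundation'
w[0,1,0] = 'comparison'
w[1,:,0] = ['selection', 'perception', 'control']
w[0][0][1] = 'guest'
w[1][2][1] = 'foundation'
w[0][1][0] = 'comparison'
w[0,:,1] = ['guest', 'year', 'decision']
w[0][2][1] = 'decision'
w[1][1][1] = 'attention'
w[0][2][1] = 'decision'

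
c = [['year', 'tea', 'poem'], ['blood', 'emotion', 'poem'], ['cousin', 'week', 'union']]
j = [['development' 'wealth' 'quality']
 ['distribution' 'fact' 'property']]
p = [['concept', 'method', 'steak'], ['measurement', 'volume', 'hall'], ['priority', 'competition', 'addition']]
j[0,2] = 'quality'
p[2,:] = ['priority', 'competition', 'addition']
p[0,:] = ['concept', 'method', 'steak']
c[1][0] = 'blood'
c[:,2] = ['poem', 'poem', 'union']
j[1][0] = 'distribution'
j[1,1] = 'fact'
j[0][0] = 'development'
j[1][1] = 'fact'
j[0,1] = 'wealth'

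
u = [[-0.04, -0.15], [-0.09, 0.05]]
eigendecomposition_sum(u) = [[-0.08,-0.07], [-0.04,-0.04]] + [[0.04, -0.08], [-0.05, 0.09]]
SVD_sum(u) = [[-0.01, -0.15], [0.00, 0.04]] + [[-0.03, 0.00], [-0.09, 0.01]]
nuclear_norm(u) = 0.26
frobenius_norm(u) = 0.19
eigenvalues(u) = [-0.12, 0.13]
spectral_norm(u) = 0.16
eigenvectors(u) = [[-0.88, 0.66], [-0.47, -0.75]]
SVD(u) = [[-0.97, 0.26], [0.26, 0.97]] @ diag([0.15857386883125407, 0.09774624352827184]) @ [[0.10,1.0], [-1.00,0.10]]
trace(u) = 0.01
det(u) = -0.02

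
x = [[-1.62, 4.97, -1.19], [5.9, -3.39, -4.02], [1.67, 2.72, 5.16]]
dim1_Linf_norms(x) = [4.97, 5.9, 5.16]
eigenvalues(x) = [(-7.82+0j), (3.98+3.11j), (3.98-3.11j)]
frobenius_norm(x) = 11.31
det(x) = -199.88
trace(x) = 0.15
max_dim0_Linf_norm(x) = 5.9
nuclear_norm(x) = 18.55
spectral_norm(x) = 9.06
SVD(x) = [[-0.37,0.49,-0.79], [0.83,-0.20,-0.52], [-0.41,-0.85,-0.33]] @ diag([9.057604933378476, 5.424754219131742, 4.06800129459791]) @ [[0.53,-0.64,-0.55], [-0.62,0.14,-0.77], [-0.57,-0.76,0.32]]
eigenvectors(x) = [[0.63+0.00j, -0.09+0.48j, (-0.09-0.48j)], [(-0.77+0j), -0.24+0.49j, (-0.24-0.49j)], [0.08+0.00j, 0.68+0.00j, (0.68-0j)]]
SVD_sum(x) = [[-1.81, 2.16, 1.87], [4.03, -4.82, -4.17], [-1.98, 2.37, 2.05]] + [[-1.65, 0.38, -2.03], [0.67, -0.16, 0.83], [2.88, -0.66, 3.54]] + [[1.83, 2.43, -1.03],  [1.2, 1.59, -0.68],  [0.77, 1.02, -0.43]]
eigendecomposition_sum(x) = [[-3.59-0.00j,3.55-0.00j,(0.77-0j)],[4.37+0.00j,-4.33+0.00j,-0.94+0.00j],[-0.45-0.00j,(0.45-0j),0.10-0.00j]] + [[0.99+0.96j, 0.71+0.96j, -0.98+1.66j], [(0.76+1.32j), 0.47+1.24j, -1.54+1.48j], [(1.06-1.6j), 1.14-1.22j, (2.53+0.92j)]] + [[0.99-0.96j, (0.71-0.96j), (-0.98-1.66j)], [(0.76-1.32j), 0.47-1.24j, -1.54-1.48j], [1.06+1.60j, 1.14+1.22j, (2.53-0.92j)]]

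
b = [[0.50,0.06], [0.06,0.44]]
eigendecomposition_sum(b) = [[0.39,0.24], [0.24,0.15]] + [[0.11, -0.18], [-0.18, 0.29]]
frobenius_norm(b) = 0.67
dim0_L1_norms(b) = [0.56, 0.5]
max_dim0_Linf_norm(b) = 0.5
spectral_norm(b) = 0.54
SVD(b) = [[-0.85, -0.53], [-0.53, 0.85]] @ diag([0.5370820393249938, 0.40291796067500624]) @ [[-0.85, -0.53], [-0.53, 0.85]]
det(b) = 0.22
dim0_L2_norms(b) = [0.5, 0.44]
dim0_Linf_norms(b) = [0.5, 0.44]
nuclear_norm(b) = 0.94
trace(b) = 0.94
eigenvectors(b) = [[0.85, -0.53], [0.53, 0.85]]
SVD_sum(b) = [[0.39, 0.24], [0.24, 0.15]] + [[0.11, -0.18], [-0.18, 0.29]]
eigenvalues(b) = [0.54, 0.4]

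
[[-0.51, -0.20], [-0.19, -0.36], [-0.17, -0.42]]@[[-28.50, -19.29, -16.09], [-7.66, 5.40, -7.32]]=[[16.07, 8.76, 9.67], [8.17, 1.72, 5.69], [8.06, 1.01, 5.81]]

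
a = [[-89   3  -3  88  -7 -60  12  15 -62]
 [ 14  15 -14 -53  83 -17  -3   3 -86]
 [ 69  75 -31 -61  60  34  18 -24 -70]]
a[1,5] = -17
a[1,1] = 15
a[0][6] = 12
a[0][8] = -62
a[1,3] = -53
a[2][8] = -70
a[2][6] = 18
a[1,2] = -14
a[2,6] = 18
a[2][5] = 34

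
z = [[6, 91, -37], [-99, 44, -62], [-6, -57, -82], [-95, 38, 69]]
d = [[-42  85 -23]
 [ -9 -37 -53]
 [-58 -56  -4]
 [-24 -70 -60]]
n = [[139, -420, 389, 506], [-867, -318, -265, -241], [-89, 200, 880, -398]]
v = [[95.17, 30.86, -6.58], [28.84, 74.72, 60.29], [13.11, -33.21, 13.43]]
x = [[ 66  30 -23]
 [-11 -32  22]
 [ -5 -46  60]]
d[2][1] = -56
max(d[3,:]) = -24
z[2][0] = -6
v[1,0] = 28.84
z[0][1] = 91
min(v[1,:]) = 28.84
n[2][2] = 880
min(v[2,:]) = -33.21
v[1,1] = 74.72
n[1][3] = -241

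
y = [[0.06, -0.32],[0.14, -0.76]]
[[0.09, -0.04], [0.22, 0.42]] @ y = [[-0.0, 0.0], [0.07, -0.39]]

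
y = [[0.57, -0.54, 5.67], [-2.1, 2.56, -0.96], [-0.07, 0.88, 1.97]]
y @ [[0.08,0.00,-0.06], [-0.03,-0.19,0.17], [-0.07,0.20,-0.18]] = [[-0.34, 1.24, -1.15], [-0.18, -0.68, 0.73], [-0.17, 0.23, -0.2]]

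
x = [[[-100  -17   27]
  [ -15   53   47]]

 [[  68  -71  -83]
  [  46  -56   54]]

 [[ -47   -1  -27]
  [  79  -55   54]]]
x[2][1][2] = 54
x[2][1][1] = -55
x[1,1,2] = 54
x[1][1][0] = 46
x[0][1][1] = 53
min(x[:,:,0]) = -100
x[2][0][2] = -27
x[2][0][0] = -47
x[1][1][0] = 46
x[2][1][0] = 79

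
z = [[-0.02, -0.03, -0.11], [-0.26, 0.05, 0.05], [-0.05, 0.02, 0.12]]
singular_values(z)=[0.28, 0.15, 0.02]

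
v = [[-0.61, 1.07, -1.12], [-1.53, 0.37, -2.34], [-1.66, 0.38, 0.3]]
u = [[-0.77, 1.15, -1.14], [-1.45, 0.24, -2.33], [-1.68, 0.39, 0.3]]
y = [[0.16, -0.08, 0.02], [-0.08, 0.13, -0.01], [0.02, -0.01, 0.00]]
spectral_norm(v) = 3.28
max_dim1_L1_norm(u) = 4.02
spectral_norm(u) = 3.27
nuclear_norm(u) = 5.70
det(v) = 4.00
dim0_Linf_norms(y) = [0.16, 0.13, 0.02]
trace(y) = 0.29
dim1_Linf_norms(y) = [0.16, 0.13, 0.02]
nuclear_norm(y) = 0.29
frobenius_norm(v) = 3.70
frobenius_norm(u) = 3.72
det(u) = 4.43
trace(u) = -0.23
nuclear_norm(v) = 5.60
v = u + y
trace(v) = 0.06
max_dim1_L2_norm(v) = 2.82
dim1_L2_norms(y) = [0.18, 0.15, 0.02]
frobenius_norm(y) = 0.24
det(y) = -0.00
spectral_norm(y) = 0.23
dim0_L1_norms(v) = [3.8, 1.82, 3.76]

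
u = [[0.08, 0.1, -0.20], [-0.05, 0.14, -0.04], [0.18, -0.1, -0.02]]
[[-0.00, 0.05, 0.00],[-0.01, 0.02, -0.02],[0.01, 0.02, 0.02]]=u@[[0.01, 0.24, 0.03], [-0.08, 0.22, -0.12], [-0.03, -0.03, -0.06]]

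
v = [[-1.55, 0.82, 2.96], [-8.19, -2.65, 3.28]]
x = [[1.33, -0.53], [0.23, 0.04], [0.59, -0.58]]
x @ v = [[2.28,2.5,2.20], [-0.68,0.08,0.81], [3.84,2.02,-0.16]]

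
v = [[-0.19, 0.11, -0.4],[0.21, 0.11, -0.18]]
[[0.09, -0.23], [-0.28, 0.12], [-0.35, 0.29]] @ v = [[-0.07,-0.02,0.01], [0.08,-0.02,0.09], [0.13,-0.01,0.09]]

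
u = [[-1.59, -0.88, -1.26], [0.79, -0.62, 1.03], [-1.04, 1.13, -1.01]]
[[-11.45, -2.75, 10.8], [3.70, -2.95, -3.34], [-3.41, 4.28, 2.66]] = u@[[4.3, 1.37, -3.28], [2.59, 3.36, -2.85], [1.85, -1.89, -2.44]]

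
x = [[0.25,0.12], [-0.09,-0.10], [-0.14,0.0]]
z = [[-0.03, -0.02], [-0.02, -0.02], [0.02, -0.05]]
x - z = [[0.28, 0.14], [-0.07, -0.08], [-0.16, 0.05]]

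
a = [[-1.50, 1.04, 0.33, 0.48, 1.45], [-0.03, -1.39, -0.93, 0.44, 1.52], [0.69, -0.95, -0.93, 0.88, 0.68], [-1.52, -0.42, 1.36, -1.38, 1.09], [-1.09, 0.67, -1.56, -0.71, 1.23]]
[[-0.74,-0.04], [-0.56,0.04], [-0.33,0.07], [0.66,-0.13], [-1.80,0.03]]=a@ [[0.72, 0.00], [-0.08, -0.01], [0.87, -0.05], [-0.25, 0.03], [0.18, -0.02]]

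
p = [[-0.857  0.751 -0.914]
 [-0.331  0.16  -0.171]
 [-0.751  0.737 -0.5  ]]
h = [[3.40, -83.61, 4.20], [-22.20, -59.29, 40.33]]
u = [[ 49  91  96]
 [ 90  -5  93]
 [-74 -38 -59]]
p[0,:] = [-0.857, 0.751, -0.914]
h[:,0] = [3.4, -22.2]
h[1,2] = 40.33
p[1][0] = -0.331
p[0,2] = -0.914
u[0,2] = 96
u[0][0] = 49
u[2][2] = -59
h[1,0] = -22.2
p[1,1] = 0.16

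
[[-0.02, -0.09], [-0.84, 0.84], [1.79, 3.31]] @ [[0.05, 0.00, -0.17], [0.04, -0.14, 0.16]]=[[-0.0, 0.01, -0.01],[-0.01, -0.12, 0.28],[0.22, -0.46, 0.23]]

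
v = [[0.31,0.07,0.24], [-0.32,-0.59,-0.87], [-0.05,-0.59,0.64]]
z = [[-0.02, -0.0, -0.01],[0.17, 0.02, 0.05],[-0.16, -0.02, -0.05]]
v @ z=[[-0.03, -0.00, -0.01], [0.05, 0.01, 0.02], [-0.2, -0.02, -0.06]]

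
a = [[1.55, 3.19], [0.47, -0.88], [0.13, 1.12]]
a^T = [[1.55, 0.47, 0.13], [3.19, -0.88, 1.12]]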